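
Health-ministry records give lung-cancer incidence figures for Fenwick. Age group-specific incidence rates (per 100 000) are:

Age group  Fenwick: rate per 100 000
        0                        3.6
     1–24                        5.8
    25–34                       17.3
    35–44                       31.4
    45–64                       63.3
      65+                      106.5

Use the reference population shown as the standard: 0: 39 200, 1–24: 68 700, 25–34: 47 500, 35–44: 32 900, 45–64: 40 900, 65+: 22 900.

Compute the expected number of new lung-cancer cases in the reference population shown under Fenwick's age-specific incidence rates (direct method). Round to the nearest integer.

Expected new lung-cancer cases = Σ (standard pop × age-specific rate ÷ 100 000)
= 39 200×3.6/100 000 + 68 700×5.8/100 000 + 47 500×17.3/100 000 + 32 900×31.4/100 000 + 40 900×63.3/100 000 + 22 900×106.5/100 000
= 1.41 + 3.98 + 8.22 + 10.33 + 25.89 + 24.39 = 74.22.

74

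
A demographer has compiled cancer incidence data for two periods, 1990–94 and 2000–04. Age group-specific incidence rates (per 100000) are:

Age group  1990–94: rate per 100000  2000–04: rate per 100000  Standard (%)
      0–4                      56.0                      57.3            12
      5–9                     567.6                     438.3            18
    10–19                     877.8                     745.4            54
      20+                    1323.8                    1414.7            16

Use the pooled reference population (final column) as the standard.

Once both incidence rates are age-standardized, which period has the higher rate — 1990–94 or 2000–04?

Standard weights: 0.12, 0.18, 0.54, 0.16.
1990–94: 0.1200×56.0 + 0.1800×567.6 + 0.5400×877.8 + 0.1600×1323.8 = 794.7080 per 100000.
2000–04: 0.1200×57.3 + 0.1800×438.3 + 0.5400×745.4 + 0.1600×1414.7 = 714.6380 per 100000.

1990–94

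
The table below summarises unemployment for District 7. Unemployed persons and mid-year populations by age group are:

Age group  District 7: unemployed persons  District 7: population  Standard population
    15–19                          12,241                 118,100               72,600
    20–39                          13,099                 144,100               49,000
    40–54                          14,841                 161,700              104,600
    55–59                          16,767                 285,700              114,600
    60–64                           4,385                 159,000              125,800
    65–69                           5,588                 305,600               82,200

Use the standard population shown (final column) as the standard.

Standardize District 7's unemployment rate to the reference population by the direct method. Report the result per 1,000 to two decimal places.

Age-specific rates per 1,000 for District 7: 103.649, 90.902, 91.781, 58.687, 27.579, 18.285.
Standard total = 548,800; weights = 0.1323, 0.0893, 0.1906, 0.2088, 0.2292, 0.1498.
Standardized rate: 0.1323×103.649 + 0.0893×90.902 + 0.1906×91.781 + 0.2088×58.687 + 0.2292×27.579 + 0.1498×18.285 = 60.6368 per 1,000.

60.64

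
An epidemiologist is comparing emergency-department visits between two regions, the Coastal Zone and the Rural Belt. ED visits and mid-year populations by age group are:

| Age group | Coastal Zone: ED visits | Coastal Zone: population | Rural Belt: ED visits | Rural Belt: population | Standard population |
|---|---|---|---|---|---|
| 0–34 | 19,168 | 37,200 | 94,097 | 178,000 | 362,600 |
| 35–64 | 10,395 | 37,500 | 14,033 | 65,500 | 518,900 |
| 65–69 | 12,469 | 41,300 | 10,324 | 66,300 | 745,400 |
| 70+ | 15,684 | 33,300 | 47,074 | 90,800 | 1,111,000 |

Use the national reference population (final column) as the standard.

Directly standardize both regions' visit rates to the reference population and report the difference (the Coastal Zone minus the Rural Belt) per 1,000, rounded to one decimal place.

Age-specific rates per 1,000 for the Coastal Zone: 515.269, 277.200, 301.913, 470.991.
For the Rural Belt: 528.635, 214.244, 155.716, 518.436.
Standard total = 2,737,900; weights = 0.1324, 0.1895, 0.2723, 0.4058.
The Coastal Zone: 0.1324×515.269 + 0.1895×277.200 + 0.2723×301.913 + 0.4058×470.991 = 394.0949 per 1,000.
The Rural Belt: 0.1324×528.635 + 0.1895×214.244 + 0.2723×155.716 + 0.4058×518.436 = 363.3836 per 1,000.
Difference = 394.0949 − 363.3836 = 30.7113.

30.7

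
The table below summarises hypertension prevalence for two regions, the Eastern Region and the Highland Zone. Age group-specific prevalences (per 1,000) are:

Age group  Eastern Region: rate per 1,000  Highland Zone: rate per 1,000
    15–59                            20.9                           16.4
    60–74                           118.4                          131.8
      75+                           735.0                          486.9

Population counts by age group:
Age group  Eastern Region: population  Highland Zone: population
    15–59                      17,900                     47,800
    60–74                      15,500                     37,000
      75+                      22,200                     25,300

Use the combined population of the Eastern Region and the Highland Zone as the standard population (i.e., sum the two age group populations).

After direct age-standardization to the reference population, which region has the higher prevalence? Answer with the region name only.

Combined standard total = 165,700; weights = 0.3965, 0.3168, 0.2867.
The Eastern Region: 0.3965×20.9 + 0.3168×118.4 + 0.2867×735.0 = 256.4975 per 1,000.
The Highland Zone: 0.3965×16.4 + 0.3168×131.8 + 0.2867×486.9 = 187.8378 per 1,000.

Eastern Region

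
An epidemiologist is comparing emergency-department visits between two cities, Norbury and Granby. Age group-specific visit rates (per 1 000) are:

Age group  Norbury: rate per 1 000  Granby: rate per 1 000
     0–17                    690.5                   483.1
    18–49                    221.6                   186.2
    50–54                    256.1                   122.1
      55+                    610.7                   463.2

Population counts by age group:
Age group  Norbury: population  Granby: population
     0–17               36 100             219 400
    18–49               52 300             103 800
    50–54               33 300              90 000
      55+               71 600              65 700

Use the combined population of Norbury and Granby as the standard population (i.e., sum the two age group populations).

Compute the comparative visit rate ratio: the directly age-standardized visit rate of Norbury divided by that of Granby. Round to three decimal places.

Combined standard total = 672 200; weights = 0.3801, 0.2322, 0.1834, 0.2043.
Norbury: 0.3801×690.5 + 0.2322×221.6 + 0.1834×256.1 + 0.2043×610.7 = 485.6304 per 1 000.
Granby: 0.3801×483.1 + 0.2322×186.2 + 0.1834×122.1 + 0.2043×463.2 = 343.8711 per 1 000.
Ratio = 485.6304 ÷ 343.8711 = 1.41225.

1.412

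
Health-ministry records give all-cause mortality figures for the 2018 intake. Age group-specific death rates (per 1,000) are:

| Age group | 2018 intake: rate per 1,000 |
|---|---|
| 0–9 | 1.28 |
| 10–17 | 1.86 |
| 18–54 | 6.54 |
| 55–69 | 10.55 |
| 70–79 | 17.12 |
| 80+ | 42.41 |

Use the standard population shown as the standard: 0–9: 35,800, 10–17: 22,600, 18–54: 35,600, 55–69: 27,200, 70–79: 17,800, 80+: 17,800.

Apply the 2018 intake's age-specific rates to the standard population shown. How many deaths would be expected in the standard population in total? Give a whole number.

1667

Expected deaths = Σ (standard pop × age-specific rate ÷ 1,000)
= 35,800×1.28/1,000 + 22,600×1.86/1,000 + 35,600×6.54/1,000 + 27,200×10.55/1,000 + 17,800×17.12/1,000 + 17,800×42.41/1,000
= 45.82 + 42.04 + 232.82 + 286.96 + 304.74 + 754.90 = 1667.28.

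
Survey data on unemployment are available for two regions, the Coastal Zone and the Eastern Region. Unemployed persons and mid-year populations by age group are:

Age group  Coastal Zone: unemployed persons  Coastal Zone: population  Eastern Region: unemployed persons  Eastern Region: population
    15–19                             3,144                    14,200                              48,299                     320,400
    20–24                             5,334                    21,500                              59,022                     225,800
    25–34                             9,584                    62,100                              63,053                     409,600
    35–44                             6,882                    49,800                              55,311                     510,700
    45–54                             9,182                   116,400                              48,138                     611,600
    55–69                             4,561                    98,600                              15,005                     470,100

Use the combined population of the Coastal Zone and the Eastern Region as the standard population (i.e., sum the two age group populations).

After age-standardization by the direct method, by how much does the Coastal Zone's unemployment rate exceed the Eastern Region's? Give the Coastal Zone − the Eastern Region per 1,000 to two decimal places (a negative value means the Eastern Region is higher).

Age-specific rates per 1,000 for the Coastal Zone: 221.408, 248.093, 154.332, 138.193, 78.883, 46.258.
For the Eastern Region: 150.746, 261.391, 153.938, 108.304, 78.708, 31.919.
Combined standard total = 2,910,800; weights = 0.1150, 0.0850, 0.1621, 0.1926, 0.2501, 0.1954.
The Coastal Zone: 0.1150×221.408 + 0.0850×248.093 + 0.1621×154.332 + 0.1926×138.193 + 0.2501×78.883 + 0.1954×46.258 = 126.9155 per 1,000.
The Eastern Region: 0.1150×150.746 + 0.0850×261.391 + 0.1621×153.938 + 0.1926×108.304 + 0.2501×78.708 + 0.1954×31.919 = 111.2582 per 1,000.
Difference = 126.9155 − 111.2582 = 15.6573.

15.66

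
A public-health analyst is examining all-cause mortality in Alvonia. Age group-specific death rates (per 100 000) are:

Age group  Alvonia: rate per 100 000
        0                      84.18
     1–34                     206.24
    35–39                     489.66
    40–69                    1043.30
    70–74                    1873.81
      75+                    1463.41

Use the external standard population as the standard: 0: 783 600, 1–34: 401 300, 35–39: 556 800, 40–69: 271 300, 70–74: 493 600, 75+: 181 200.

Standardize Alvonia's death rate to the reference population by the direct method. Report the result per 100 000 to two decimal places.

704.85

Standard total = 2 687 800; weights = 0.2915, 0.1493, 0.2072, 0.1009, 0.1836, 0.0674.
Standardized rate: 0.2915×84.18 + 0.1493×206.24 + 0.2072×489.66 + 0.1009×1043.30 + 0.1836×1873.81 + 0.0674×1463.41 = 704.8516 per 100 000.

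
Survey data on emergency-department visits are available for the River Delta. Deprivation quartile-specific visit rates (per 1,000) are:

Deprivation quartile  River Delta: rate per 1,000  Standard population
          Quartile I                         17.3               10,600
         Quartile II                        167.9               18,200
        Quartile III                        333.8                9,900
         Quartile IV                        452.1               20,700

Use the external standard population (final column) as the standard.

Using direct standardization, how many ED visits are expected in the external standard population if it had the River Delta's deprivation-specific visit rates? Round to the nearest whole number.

15902

Expected ED visits = Σ (standard pop × deprivation-specific rate ÷ 1,000)
= 10,600×17.3/1,000 + 18,200×167.9/1,000 + 9,900×333.8/1,000 + 20,700×452.1/1,000
= 183.38 + 3055.78 + 3304.62 + 9358.47 = 15902.25.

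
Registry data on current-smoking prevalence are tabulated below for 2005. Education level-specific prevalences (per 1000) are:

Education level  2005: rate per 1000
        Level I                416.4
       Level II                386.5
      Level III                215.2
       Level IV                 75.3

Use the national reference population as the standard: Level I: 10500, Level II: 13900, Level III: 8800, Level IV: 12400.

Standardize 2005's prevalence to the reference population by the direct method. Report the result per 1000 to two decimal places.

275.70

Standard total = 45600; weights = 0.2303, 0.3048, 0.1930, 0.2719.
Standardized rate: 0.2303×416.4 + 0.3048×386.5 + 0.1930×215.2 + 0.2719×75.3 = 275.7024 per 1000.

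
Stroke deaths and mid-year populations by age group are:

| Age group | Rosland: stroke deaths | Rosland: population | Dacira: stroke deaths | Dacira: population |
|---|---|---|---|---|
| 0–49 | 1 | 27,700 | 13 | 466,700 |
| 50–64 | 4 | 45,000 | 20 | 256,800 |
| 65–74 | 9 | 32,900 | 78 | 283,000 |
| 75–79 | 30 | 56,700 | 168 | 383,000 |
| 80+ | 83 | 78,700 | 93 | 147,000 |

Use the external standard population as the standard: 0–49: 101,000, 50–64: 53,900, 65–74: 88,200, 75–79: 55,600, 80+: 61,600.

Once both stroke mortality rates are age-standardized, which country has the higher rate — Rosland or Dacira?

Rosland

Age-specific rates per 100,000 for Rosland: 3.61, 8.89, 27.36, 52.91, 105.46.
For Dacira: 2.79, 7.79, 27.56, 43.86, 63.27.
Standard total = 360,300; weights = 0.2803, 0.1496, 0.2448, 0.1543, 0.1710.
Rosland: 0.2803×3.61 + 0.1496×8.89 + 0.2448×27.36 + 0.1543×52.91 + 0.1710×105.46 = 35.2342 per 100,000.
Dacira: 0.2803×2.79 + 0.1496×7.79 + 0.2448×27.56 + 0.1543×43.86 + 0.1710×63.27 = 26.2783 per 100,000.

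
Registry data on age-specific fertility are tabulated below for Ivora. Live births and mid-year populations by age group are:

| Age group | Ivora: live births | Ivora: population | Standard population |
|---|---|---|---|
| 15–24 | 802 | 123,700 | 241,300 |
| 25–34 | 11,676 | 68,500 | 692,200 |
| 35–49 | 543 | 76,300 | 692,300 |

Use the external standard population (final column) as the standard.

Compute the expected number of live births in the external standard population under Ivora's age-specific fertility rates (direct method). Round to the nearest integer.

124479

Age-specific rates per 1,000 for Ivora: 6.483, 170.453, 7.117.
Expected live births = Σ (standard pop × age-specific rate ÷ 1,000)
= 241,300×6.483/1,000 + 692,200×170.453/1,000 + 692,300×7.117/1,000
= 1564.45 + 117987.26 + 4926.85 = 124478.56.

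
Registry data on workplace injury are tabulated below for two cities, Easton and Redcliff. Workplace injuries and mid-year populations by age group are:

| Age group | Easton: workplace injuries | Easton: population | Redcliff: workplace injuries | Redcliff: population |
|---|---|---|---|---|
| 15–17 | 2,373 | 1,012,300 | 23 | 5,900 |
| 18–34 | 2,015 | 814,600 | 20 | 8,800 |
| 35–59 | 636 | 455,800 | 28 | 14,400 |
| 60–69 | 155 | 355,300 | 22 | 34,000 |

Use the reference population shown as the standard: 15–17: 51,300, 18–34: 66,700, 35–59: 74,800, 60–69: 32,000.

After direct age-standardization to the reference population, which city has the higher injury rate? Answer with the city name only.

Redcliff

Age-specific rates per 10,000 for Easton: 23.44, 24.74, 13.95, 4.36.
For Redcliff: 38.98, 22.73, 19.44, 6.47.
Standard total = 224,800; weights = 0.2282, 0.2967, 0.3327, 0.1423.
Easton: 0.2282×23.44 + 0.2967×24.74 + 0.3327×13.95 + 0.1423×4.36 = 17.9527 per 10,000.
Redcliff: 0.2282×38.98 + 0.2967×22.73 + 0.3327×19.44 + 0.1423×6.47 = 23.0304 per 10,000.
The crude rates (19.63 vs 14.74) would put Easton higher, but that reflects its age composition; once standardized to a common age structure, Redcliff has the higher underlying rate.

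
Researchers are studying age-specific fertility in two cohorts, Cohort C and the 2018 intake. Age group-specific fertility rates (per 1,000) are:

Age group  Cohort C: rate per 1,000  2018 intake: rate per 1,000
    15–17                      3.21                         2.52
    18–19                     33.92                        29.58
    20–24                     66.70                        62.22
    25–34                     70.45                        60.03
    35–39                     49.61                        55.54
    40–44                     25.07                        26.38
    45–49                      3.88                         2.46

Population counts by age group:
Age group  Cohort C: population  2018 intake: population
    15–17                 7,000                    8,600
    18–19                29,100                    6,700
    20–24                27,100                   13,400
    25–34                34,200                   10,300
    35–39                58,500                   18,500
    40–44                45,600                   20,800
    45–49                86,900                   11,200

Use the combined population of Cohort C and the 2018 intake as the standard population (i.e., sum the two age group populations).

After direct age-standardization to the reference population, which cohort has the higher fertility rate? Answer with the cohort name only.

Cohort C

Combined standard total = 377,900; weights = 0.0413, 0.0947, 0.1072, 0.1178, 0.2038, 0.1757, 0.2596.
Cohort C: 0.0413×3.21 + 0.0947×33.92 + 0.1072×66.70 + 0.1178×70.45 + 0.2038×49.61 + 0.1757×25.07 + 0.2596×3.88 = 34.3108 per 1,000.
The 2018 intake: 0.0413×2.52 + 0.0947×29.58 + 0.1072×62.22 + 0.1178×60.03 + 0.2038×55.54 + 0.1757×26.38 + 0.2596×2.46 = 33.2338 per 1,000.
The crude rates (33.32 vs 36.60) would put the 2018 intake higher, but that reflects its age composition; once standardized to a common age structure, Cohort C has the higher underlying rate.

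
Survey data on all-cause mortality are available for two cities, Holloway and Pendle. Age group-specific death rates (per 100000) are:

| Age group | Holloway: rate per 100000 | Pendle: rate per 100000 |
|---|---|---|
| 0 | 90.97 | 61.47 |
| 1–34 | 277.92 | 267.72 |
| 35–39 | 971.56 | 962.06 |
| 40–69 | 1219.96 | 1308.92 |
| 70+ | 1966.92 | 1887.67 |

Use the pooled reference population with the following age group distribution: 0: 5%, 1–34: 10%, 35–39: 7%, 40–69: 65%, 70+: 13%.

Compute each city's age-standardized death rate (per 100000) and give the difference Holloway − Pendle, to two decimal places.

Standard weights: 0.05, 0.10, 0.07, 0.65, 0.13.
Holloway: 0.0500×90.97 + 0.1000×277.92 + 0.0700×971.56 + 0.6500×1219.96 + 0.1300×1966.92 = 1149.0233 per 100000.
Pendle: 0.0500×61.47 + 0.1000×267.72 + 0.0700×962.06 + 0.6500×1308.92 + 0.1300×1887.67 = 1193.3848 per 100000.
Difference = 1149.0233 − 1193.3848 = -44.3615.

-44.36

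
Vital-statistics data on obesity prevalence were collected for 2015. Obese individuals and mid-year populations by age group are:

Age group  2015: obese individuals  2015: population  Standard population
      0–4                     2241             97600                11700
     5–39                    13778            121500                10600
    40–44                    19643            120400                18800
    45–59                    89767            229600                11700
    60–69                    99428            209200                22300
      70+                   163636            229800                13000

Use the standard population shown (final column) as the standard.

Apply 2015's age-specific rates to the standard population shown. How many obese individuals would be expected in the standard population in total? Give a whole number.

28968

Age-specific rates per 1000 for 2015: 22.961, 113.399, 163.148, 390.971, 475.277, 712.080.
Expected obese individuals = Σ (standard pop × age-specific rate ÷ 1000)
= 11700×22.961/1000 + 10600×113.399/1000 + 18800×163.148/1000 + 11700×390.971/1000 + 22300×475.277/1000 + 13000×712.080/1000
= 268.64 + 1202.03 + 3067.18 + 4574.36 + 10598.68 + 9257.04 = 28967.94.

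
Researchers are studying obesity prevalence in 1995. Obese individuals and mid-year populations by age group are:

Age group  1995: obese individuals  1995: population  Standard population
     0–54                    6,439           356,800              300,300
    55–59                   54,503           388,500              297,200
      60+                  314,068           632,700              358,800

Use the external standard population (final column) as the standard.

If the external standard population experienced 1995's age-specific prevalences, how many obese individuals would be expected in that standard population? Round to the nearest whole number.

Age-specific rates per 1,000 for 1995: 18.047, 140.291, 496.393.
Expected obese individuals = Σ (standard pop × age-specific rate ÷ 1,000)
= 300,300×18.047/1,000 + 297,200×140.291/1,000 + 358,800×496.393/1,000
= 5419.37 + 41694.44 + 178105.89 = 225219.71.

225220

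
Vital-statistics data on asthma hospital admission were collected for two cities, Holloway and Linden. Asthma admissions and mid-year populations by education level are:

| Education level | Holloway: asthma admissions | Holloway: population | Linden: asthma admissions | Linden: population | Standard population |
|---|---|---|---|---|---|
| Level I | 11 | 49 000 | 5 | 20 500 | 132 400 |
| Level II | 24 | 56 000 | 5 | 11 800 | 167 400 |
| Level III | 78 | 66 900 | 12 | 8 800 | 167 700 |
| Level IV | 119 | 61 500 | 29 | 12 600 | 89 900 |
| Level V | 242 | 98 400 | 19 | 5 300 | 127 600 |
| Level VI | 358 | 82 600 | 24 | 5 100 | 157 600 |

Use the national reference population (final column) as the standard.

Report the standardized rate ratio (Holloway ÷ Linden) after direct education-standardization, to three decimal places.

Education-specific rates per 10 000 for Holloway: 2.24, 4.29, 11.66, 19.35, 24.59, 43.34.
For Linden: 2.44, 4.24, 13.64, 23.02, 35.85, 47.06.
Standard total = 842 600; weights = 0.1571, 0.1987, 0.1990, 0.1067, 0.1514, 0.1870.
Holloway: 0.1571×2.24 + 0.1987×4.29 + 0.1990×11.66 + 0.1067×19.35 + 0.1514×24.59 + 0.1870×43.34 = 17.4201 per 10 000.
Linden: 0.1571×2.44 + 0.1987×4.24 + 0.1990×13.64 + 0.1067×23.02 + 0.1514×35.85 + 0.1870×47.06 = 20.6255 per 10 000.
Ratio = 17.4201 ÷ 20.6255 = 0.84459.

0.845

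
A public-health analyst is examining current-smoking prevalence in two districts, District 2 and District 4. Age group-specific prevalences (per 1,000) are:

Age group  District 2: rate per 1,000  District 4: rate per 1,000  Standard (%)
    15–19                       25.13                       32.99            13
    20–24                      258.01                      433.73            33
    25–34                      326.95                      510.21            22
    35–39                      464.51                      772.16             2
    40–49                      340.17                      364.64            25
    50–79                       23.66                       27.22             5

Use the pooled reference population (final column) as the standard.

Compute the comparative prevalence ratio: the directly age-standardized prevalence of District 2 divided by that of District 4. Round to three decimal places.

Standard weights: 0.13, 0.33, 0.22, 0.02, 0.25, 0.05.
District 2: 0.1300×25.13 + 0.3300×258.01 + 0.2200×326.95 + 0.0200×464.51 + 0.2500×340.17 + 0.0500×23.66 = 255.8549 per 1,000.
District 4: 0.1300×32.99 + 0.3300×433.73 + 0.2200×510.21 + 0.0200×772.16 + 0.2500×364.64 + 0.0500×27.22 = 367.6300 per 1,000.
Ratio = 255.8549 ÷ 367.6300 = 0.69596.

0.696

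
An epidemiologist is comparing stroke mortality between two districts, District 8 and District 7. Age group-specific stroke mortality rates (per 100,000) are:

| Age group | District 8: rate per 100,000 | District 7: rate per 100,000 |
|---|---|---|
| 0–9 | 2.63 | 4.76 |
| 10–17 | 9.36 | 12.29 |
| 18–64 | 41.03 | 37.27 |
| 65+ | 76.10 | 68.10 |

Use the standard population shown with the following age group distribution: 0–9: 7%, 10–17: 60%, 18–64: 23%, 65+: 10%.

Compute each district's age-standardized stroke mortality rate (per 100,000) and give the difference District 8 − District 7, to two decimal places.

Standard weights: 0.07, 0.60, 0.23, 0.10.
District 8: 0.0700×2.63 + 0.6000×9.36 + 0.2300×41.03 + 0.1000×76.10 = 22.8470 per 100,000.
District 7: 0.0700×4.76 + 0.6000×12.29 + 0.2300×37.27 + 0.1000×68.10 = 23.0893 per 100,000.
Difference = 22.8470 − 23.0893 = -0.2423.

-0.24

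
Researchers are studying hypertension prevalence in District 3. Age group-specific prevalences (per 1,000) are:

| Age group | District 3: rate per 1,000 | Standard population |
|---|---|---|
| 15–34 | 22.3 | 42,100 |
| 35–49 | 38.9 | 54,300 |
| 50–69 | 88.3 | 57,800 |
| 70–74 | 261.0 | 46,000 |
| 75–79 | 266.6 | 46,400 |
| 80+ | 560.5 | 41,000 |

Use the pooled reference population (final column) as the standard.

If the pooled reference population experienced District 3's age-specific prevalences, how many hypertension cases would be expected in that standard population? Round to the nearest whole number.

55512

Expected hypertension cases = Σ (standard pop × age-specific rate ÷ 1,000)
= 42,100×22.3/1,000 + 54,300×38.9/1,000 + 57,800×88.3/1,000 + 46,000×261.0/1,000 + 46,400×266.6/1,000 + 41,000×560.5/1,000
= 938.83 + 2112.27 + 5103.74 + 12006.00 + 12370.24 + 22980.50 = 55511.58.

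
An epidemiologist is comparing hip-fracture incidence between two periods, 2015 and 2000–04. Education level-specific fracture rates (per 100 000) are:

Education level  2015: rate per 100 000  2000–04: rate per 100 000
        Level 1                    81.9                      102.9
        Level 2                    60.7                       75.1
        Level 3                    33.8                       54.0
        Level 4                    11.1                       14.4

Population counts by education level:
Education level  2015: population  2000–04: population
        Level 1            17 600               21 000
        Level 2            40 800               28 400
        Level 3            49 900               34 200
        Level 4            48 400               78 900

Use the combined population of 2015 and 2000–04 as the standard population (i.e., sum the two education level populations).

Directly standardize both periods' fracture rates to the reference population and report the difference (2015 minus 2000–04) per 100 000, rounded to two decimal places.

-12.30

Combined standard total = 319 200; weights = 0.1209, 0.2168, 0.2635, 0.3988.
2015: 0.1209×81.9 + 0.2168×60.7 + 0.2635×33.8 + 0.3988×11.1 = 36.3953 per 100 000.
2000–04: 0.1209×102.9 + 0.2168×75.1 + 0.2635×54.0 + 0.3988×14.4 = 48.6948 per 100 000.
Difference = 36.3953 − 48.6948 = -12.2995.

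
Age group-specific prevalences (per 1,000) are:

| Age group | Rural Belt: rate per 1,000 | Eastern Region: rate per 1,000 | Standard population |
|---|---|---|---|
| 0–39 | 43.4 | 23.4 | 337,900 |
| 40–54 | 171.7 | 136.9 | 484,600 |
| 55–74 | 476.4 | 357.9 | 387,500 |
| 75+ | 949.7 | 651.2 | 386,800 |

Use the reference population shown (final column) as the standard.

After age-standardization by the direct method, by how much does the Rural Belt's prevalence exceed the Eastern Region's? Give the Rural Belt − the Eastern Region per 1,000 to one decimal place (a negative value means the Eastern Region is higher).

Standard total = 1,596,800; weights = 0.2116, 0.3035, 0.2427, 0.2422.
The Rural Belt: 0.2116×43.4 + 0.3035×171.7 + 0.2427×476.4 + 0.2422×949.7 = 406.9512 per 1,000.
The Eastern Region: 0.2116×23.4 + 0.3035×136.9 + 0.2427×357.9 + 0.2422×651.2 = 291.0941 per 1,000.
Difference = 406.9512 − 291.0941 = 115.8571.

115.9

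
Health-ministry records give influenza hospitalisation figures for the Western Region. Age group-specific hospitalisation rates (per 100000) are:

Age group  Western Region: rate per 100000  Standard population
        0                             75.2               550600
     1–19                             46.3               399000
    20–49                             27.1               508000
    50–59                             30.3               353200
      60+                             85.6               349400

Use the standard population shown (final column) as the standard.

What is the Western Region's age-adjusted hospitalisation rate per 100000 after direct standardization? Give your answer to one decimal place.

Standard total = 2160200; weights = 0.2549, 0.1847, 0.2352, 0.1635, 0.1617.
Standardized rate: 0.2549×75.2 + 0.1847×46.3 + 0.2352×27.1 + 0.1635×30.3 + 0.1617×85.6 = 52.8915 per 100000.

52.9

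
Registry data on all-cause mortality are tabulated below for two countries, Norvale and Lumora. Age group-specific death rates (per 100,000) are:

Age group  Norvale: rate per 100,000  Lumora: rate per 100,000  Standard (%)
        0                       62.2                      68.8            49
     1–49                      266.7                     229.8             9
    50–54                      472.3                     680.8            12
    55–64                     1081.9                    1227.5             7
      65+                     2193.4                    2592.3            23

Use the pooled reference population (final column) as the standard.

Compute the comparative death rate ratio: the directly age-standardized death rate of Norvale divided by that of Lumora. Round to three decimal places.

0.845

Standard weights: 0.49, 0.09, 0.12, 0.07, 0.23.
Norvale: 0.4900×62.2 + 0.0900×266.7 + 0.1200×472.3 + 0.0700×1081.9 + 0.2300×2193.4 = 691.3720 per 100,000.
Lumora: 0.4900×68.8 + 0.0900×229.8 + 0.1200×680.8 + 0.0700×1227.5 + 0.2300×2592.3 = 818.2440 per 100,000.
Ratio = 691.3720 ÷ 818.2440 = 0.84495.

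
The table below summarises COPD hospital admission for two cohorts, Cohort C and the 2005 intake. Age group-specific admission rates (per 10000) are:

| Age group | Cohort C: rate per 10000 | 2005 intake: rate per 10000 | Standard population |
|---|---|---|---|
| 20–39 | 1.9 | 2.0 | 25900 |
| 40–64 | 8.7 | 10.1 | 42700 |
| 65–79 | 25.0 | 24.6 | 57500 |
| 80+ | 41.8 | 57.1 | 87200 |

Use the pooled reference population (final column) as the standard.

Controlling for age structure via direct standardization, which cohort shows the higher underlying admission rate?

2005 intake

Standard total = 213300; weights = 0.1214, 0.2002, 0.2696, 0.4088.
Cohort C: 0.1214×1.9 + 0.2002×8.7 + 0.2696×25.0 + 0.4088×41.8 = 25.8001 per 10000.
The 2005 intake: 0.1214×2.0 + 0.2002×10.1 + 0.2696×24.6 + 0.4088×57.1 = 32.2395 per 10000.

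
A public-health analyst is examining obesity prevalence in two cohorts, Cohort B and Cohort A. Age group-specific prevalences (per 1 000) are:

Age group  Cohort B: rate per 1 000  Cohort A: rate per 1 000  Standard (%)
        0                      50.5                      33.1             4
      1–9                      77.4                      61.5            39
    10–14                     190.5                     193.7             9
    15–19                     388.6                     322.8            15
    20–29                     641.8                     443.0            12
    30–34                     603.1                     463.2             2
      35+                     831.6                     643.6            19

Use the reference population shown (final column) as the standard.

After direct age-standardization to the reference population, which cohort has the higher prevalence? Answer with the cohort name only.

Cohort B

Standard weights: 0.04, 0.39, 0.09, 0.15, 0.12, 0.02, 0.19.
Cohort B: 0.0400×50.5 + 0.3900×77.4 + 0.0900×190.5 + 0.1500×388.6 + 0.1200×641.8 + 0.0200×603.1 + 0.1900×831.6 = 354.7230 per 1 000.
Cohort A: 0.0400×33.1 + 0.3900×61.5 + 0.0900×193.7 + 0.1500×322.8 + 0.1200×443.0 + 0.0200×463.2 + 0.1900×643.6 = 275.8700 per 1 000.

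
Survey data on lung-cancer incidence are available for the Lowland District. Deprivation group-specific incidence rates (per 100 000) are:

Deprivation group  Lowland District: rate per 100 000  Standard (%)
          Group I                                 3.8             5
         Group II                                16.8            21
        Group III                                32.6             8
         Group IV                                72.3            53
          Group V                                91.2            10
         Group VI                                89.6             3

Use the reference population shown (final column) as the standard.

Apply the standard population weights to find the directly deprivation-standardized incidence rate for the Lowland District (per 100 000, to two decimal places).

56.45

Standard weights: 0.05, 0.21, 0.08, 0.53, 0.10, 0.03.
Standardized rate: 0.0500×3.8 + 0.2100×16.8 + 0.0800×32.6 + 0.5300×72.3 + 0.1000×91.2 + 0.0300×89.6 = 56.4530 per 100 000.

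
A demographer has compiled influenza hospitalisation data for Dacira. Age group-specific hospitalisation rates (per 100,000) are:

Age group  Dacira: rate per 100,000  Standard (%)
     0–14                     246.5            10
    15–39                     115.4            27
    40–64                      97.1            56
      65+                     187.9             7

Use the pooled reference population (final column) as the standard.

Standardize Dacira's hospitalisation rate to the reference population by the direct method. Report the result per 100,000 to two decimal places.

Standard weights: 0.10, 0.27, 0.56, 0.07.
Standardized rate: 0.1000×246.5 + 0.2700×115.4 + 0.5600×97.1 + 0.0700×187.9 = 123.3370 per 100,000.

123.34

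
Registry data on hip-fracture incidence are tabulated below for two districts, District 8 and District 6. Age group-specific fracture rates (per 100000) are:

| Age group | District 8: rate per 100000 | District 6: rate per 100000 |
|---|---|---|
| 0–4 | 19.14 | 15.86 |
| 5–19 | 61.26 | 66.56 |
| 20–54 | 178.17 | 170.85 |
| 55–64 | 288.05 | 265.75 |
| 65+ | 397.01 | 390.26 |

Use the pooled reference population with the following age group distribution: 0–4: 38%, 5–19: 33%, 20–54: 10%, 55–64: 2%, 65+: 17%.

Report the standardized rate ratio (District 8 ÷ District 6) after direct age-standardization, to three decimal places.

Standard weights: 0.38, 0.33, 0.10, 0.02, 0.17.
District 8: 0.3800×19.14 + 0.3300×61.26 + 0.1000×178.17 + 0.0200×288.05 + 0.1700×397.01 = 118.5587 per 100000.
District 6: 0.3800×15.86 + 0.3300×66.56 + 0.1000×170.85 + 0.0200×265.75 + 0.1700×390.26 = 116.7358 per 100000.
Ratio = 118.5587 ÷ 116.7358 = 1.01562.

1.016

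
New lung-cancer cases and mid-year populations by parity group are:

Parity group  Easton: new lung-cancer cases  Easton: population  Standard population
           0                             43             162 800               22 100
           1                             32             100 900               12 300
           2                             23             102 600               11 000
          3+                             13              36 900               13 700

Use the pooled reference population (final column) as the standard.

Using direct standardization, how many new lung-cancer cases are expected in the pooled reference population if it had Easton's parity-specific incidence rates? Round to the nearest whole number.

Parity-specific rates per 100 000 for Easton: 26.41, 31.71, 22.42, 35.23.
Expected new lung-cancer cases = Σ (standard pop × parity-specific rate ÷ 100 000)
= 22 100×26.41/100 000 + 12 300×31.71/100 000 + 11 000×22.42/100 000 + 13 700×35.23/100 000
= 5.84 + 3.90 + 2.47 + 4.83 = 17.03.

17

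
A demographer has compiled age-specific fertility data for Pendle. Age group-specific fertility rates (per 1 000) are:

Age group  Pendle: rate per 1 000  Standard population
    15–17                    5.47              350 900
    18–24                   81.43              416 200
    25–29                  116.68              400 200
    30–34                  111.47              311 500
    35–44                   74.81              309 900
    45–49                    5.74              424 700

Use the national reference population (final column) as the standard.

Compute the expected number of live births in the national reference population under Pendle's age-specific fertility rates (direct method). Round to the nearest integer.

142850

Expected live births = Σ (standard pop × age-specific rate ÷ 1 000)
= 350 900×5.47/1 000 + 416 200×81.43/1 000 + 400 200×116.68/1 000 + 311 500×111.47/1 000 + 309 900×74.81/1 000 + 424 700×5.74/1 000
= 1919.42 + 33891.17 + 46695.34 + 34722.90 + 23183.62 + 2437.78 = 142850.23.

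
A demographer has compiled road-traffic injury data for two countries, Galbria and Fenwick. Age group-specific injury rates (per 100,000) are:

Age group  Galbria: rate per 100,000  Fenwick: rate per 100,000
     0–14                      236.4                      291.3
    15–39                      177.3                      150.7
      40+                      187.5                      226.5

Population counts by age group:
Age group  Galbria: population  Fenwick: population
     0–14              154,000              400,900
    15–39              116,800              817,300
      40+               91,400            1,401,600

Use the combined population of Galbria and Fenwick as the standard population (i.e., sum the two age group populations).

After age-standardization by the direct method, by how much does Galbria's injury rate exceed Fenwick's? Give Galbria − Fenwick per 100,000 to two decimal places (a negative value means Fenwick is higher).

-21.41

Combined standard total = 2,982,000; weights = 0.1861, 0.3132, 0.5007.
Galbria: 0.1861×236.4 + 0.3132×177.3 + 0.5007×187.5 = 193.4044 per 100,000.
Fenwick: 0.1861×291.3 + 0.3132×150.7 + 0.5007×226.5 = 214.8141 per 100,000.
Difference = 193.4044 − 214.8141 = -21.4098.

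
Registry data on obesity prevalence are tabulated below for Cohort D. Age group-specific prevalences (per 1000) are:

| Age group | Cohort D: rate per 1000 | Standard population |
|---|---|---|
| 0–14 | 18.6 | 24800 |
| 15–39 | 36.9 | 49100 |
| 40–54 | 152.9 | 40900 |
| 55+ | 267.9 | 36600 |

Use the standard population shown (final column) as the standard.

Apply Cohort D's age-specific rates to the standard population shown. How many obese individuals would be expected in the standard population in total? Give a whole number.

18332

Expected obese individuals = Σ (standard pop × age-specific rate ÷ 1000)
= 24800×18.6/1000 + 49100×36.9/1000 + 40900×152.9/1000 + 36600×267.9/1000
= 461.28 + 1811.79 + 6253.61 + 9805.14 = 18331.82.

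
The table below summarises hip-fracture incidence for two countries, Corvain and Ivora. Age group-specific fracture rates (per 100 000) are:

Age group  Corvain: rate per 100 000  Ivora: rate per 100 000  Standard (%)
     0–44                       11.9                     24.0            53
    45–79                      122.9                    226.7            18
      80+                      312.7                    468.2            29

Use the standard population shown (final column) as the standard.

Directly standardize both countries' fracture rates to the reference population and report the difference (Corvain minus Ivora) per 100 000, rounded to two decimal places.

-70.19

Standard weights: 0.53, 0.18, 0.29.
Corvain: 0.5300×11.9 + 0.1800×122.9 + 0.2900×312.7 = 119.1120 per 100 000.
Ivora: 0.5300×24.0 + 0.1800×226.7 + 0.2900×468.2 = 189.3040 per 100 000.
Difference = 119.1120 − 189.3040 = -70.1920.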